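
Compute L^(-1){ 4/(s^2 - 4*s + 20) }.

Rewrite the denominator: s^2 - 4*s + 20 = (s - 2)^2 + 16.
The form in (s - 2) signals a first-shifting-theorem factor e^(2t).
Since L{sin(4t)} = 4/(s^2 + 16), the inverse is e^(2*t)*sin(4*t).

exp(2*t)*sin(4*t)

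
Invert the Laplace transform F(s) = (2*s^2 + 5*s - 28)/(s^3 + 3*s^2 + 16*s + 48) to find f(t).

f(t) = -sin(4*t) + 3*cos(4*t) - exp(-3*t)

Factor the denominator: s^3 + 3*s^2 + 16*s + 48 = (s + 3)*(s^2 + 16).
Partial fraction decomposition gives [-1/(s + 3)] + [3*s/(s^2 + 16)] + [-4/(s^2 + 16)].
Invert each term: -1/(s + 3) ↔ -e^(-3t); 3·s/(s^2 + 16) ↔ 3cos(4t); -1·4/(s^2 + 16) ↔ -sin(4t).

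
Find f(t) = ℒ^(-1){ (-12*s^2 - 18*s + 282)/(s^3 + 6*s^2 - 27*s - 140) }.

f(t) = -exp(5*t) - 6*exp(-4*t) - 5*exp(-7*t)

Factor the denominator: s^3 + 6*s^2 - 27*s - 140 = (s - 5)*(s + 4)*(s + 7).
Partial fraction decomposition gives [-6/(s + 4)] + [-1/(s - 5)] + [-5/(s + 7)].
Invert each term: -6/(s + 4) ↔ -6e^(-4t); -1/(s - 5) ↔ -e^(5t); -5/(s + 7) ↔ -5e^(-7t).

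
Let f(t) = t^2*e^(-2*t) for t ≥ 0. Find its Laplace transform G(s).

G(s) = 2/(s + 2)^3

L{t^2} = 2!/s^3 = 2/s^3.
By the first shifting theorem, multiplying by e^(-2t) replaces s with s + 2.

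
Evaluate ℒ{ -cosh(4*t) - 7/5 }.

By linearity of the Laplace transform, transform each term separately.
L{-7/5} = (-7/5)/s; (-1)·[L{cosh(4t)} = s/(s^2 - 16)].

-s/(s^2 - 16) - 7/(5*s)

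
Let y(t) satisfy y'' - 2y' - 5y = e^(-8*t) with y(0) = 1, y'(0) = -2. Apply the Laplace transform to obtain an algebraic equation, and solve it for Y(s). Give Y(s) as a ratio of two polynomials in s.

Apply the Laplace transform to the equation.
Using L{y''} = s^2 Y - s·y(0) - y'(0) and L{y'} = sY - y(0), with y(0) = 1, y'(0) = -2, the left side becomes (s^2 - 2*s - 5)Y - (s - 4).
The right side is L{e^(-8*t)} = 1/(s + 8).
So (s^2 - 2*s - 5)Y = 1/(s + 8) + (s - 4).
Divide through and combine into a single rational function.

Y(s) = (s^2 + 4*s - 31)/(s^3 + 6*s^2 - 21*s - 40)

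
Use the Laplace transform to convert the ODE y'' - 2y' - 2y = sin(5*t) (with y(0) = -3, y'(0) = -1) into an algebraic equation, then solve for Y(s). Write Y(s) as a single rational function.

Apply the Laplace transform to the equation.
Using L{y''} = s^2 Y - s·y(0) - y'(0) and L{y'} = sY - y(0), with y(0) = -3, y'(0) = -1, the left side becomes (s^2 - 2*s - 2)Y - (-3*s + 5).
The right side is L{sin(5*t)} = 5/(s^2 + 25).
So (s^2 - 2*s - 2)Y = 5/(s^2 + 25) + (-3*s + 5).
Solve for Y(s) and write it as one ratio of polynomials.

Y(s) = (-3*s^3 + 5*s^2 - 75*s + 130)/(s^4 - 2*s^3 + 23*s^2 - 50*s - 50)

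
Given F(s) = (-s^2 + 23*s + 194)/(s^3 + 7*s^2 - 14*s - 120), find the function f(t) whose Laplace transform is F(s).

Factor the denominator: s^3 + 7*s^2 - 14*s - 120 = (s - 4)*(s + 5)*(s + 6).
Partial fraction decomposition gives [-6/(s + 5)] + [2/(s + 6)] + [3/(s - 4)].
Invert each term: -6/(s + 5) ↔ -6e^(-5t); 2/(s + 6) ↔ 2e^(-6t); 3/(s - 4) ↔ 3e^(4t).

f(t) = 3*exp(4*t) - 6*exp(-5*t) + 2*exp(-6*t)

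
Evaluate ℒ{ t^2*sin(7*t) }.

14*(3*s^2 - 49)/(s^2 + 49)^3

L{sin(7t)} = 7/(s^2 + 49).
Then apply L{t^2·g(t)} = (-1)^2 d^2/ds^2[H(s)] with H(s) = 7/(s^2 + 49):
differentiating 2 times and applying the sign gives 14*(3*s^2 - 49)/(s^2 + 49)^3.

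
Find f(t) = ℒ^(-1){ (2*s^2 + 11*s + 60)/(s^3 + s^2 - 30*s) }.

Factor the denominator: s^3 + s^2 - 30*s = s*(s - 5)*(s + 6).
Partial fraction decomposition gives [3/(s - 5)] + [-2/s] + [1/(s + 6)].
Invert each term: 3/(s - 5) ↔ 3e^(5t); -2/(s - 0) ↔ -2e^(0t); 1/(s + 6) ↔ e^(-6t).

f(t) = 3*exp(5*t) - 2 + exp(-6*t)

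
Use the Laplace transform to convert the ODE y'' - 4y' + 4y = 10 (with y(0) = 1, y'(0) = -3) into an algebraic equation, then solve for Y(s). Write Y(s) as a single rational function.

Y(s) = (s - 5)/(s^2 - 2*s)

Laplace-transform each side.
With L{y''} = s^2 Y - s·y(0) - y'(0) and L{y'} = sY - y(0), with y(0) = 1, y'(0) = -3: the LHS transforms to (s^2 - 4*s + 4)Y - (s - 7).
The right side is L{10} = 10/s.
So (s^2 - 4*s + 4)Y = 10/s + (s - 7).
Isolate Y and clear denominators.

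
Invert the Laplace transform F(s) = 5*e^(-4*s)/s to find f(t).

The factor e^(-4s) signals a time shift by c = 4 (second shifting theorem).
L{5} = 5/s, so L^-1{5/s} = 5.
Hence the inverse is u(t - 4) times that function evaluated at t - 4.

f(t) = Heaviside(t - 4)*(5)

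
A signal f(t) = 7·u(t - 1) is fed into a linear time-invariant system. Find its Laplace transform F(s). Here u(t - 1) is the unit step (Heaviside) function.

By the second shifting theorem, L{u(t - c)·g(t - c)} = e^(-cs)·G(s) with c = 1 and G(s) = L{g(t)}.
L{7} = 7/s.

F(s) = 7*exp(-s)/s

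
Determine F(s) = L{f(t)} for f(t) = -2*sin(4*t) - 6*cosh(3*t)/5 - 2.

Apply the Laplace transform termwise.
L{-2} = -2/s; (-6/5)·[L{cosh(3t)} = s/(s^2 - 9)]; (-2)·[L{sin(4t)} = 4/(s^2 + 16)].

F(s) = -6*s/(5*(s^2 - 9)) - 8/(s^2 + 16) - 2/s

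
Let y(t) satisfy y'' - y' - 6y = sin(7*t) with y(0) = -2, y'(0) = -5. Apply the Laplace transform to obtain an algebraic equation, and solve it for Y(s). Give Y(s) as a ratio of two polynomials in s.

Transform both sides with L{·}.
Using L{y''} = s^2 Y - s·y(0) - y'(0) and L{y'} = sY - y(0), with y(0) = -2, y'(0) = -5, the left side becomes (s^2 - s - 6)Y - (-2*s - 3).
The right side is L{sin(7*t)} = 7/(s^2 + 49).
So (s^2 - s - 6)Y = 7/(s^2 + 49) + (-2*s - 3).
Solve for Y(s) and write it as one ratio of polynomials.

Y(s) = (-2*s^3 - 3*s^2 - 98*s - 140)/(s^4 - s^3 + 43*s^2 - 49*s - 294)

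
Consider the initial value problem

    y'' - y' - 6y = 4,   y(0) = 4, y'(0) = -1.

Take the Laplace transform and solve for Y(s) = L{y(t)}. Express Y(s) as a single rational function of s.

Laplace-transform each side.
With L{y''} = s^2 Y - s·y(0) - y'(0) and L{y'} = sY - y(0), with y(0) = 4, y'(0) = -1: the LHS transforms to (s^2 - s - 6)Y - (4*s - 5).
The right side is L{4} = 4/s.
So (s^2 - s - 6)Y = 4/s + (4*s - 5).
Divide through and combine into a single rational function.

Y(s) = (4*s^2 - 5*s + 4)/(s^3 - s^2 - 6*s)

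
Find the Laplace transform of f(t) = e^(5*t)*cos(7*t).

(s - 5)/((s - 5)^2 + 49)

L{cos(7t)} = s/(s^2 + 49).
By the first shifting theorem, multiplying by e^(5t) replaces s with s - 5.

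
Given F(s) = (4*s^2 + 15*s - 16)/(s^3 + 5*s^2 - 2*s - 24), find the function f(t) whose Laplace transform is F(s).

f(t) = exp(2*t) + 5*exp(-3*t) - 2*exp(-4*t)

Factor the denominator: s^3 + 5*s^2 - 2*s - 24 = (s - 2)*(s + 3)*(s + 4).
Partial fraction decomposition gives [5/(s + 3)] + [1/(s - 2)] + [-2/(s + 4)].
Invert each term: 5/(s + 3) ↔ 5e^(-3t); 1/(s - 2) ↔ e^(2t); -2/(s + 4) ↔ -2e^(-4t).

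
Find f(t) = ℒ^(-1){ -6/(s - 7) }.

f(t) = -6*exp(7*t)

Since L{e^(7t)} = 1/(s - 7), the inverse is e^(7*t), scaled by -6.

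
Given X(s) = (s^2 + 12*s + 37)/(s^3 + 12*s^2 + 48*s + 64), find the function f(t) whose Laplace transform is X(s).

Factor the denominator: s^3 + 12*s^2 + 48*s + 64 = (s + 4)^3.
Partial fraction decomposition gives [1/(s + 4)] + [4/(s + 4)^2] + [5/(s + 4)^3].
Invert each term: 1/(s + 4) ↔ e^(-4t); 4/(s + 4)^2 ↔ 4t·e^(-4t); 5/(s + 4)^3 ↔ (5/2)t^2·e^(-4t).

f(t) = 5*t^2*exp(-4*t)/2 + 4*t*exp(-4*t) + exp(-4*t)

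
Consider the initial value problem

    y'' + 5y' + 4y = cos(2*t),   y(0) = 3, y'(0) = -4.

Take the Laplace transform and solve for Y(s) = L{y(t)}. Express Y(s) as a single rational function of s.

Y(s) = (3*s^3 + 11*s^2 + 13*s + 44)/(s^4 + 5*s^3 + 8*s^2 + 20*s + 16)

Laplace-transform each side.
The derivative rules (L{y''} = s^2 Y - s·y(0) - y'(0) and L{y'} = sY - y(0), with y(0) = 3, y'(0) = -4) turn the left side into (s^2 + 5*s + 4)Y - (3*s + 11).
The right side is L{cos(2*t)} = s/(s^2 + 4).
So (s^2 + 5*s + 4)Y = s/(s^2 + 4) + (3*s + 11).
Solve for Y(s) and write it as one ratio of polynomials.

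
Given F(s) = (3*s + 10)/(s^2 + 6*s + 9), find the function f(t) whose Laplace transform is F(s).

f(t) = t*exp(-3*t) + 3*exp(-3*t)

Factor the denominator: s^2 + 6*s + 9 = (s + 3)^2.
Partial fraction decomposition gives [3/(s + 3)] + [(s + 3)^(-2)].
Invert each term: 3/(s + 3) ↔ 3e^(-3t); 1/(s + 3)^2 ↔ t·e^(-3t).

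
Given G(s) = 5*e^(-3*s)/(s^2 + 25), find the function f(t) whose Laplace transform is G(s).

The factor e^(-3s) signals a time shift by c = 3 (second shifting theorem).
L{sin(5t)} = 5/(s^2 + 25), so L^-1{5/(s^2 + 25)} = sin(5*t).
Hence the inverse is u(t - 3) times that function evaluated at t - 3.

f(t) = Heaviside(t - 3)*(sin(5*t - 15))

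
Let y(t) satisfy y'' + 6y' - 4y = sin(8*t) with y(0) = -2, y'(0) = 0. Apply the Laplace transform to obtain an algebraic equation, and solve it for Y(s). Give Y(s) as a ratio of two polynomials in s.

Apply the Laplace transform to the equation.
The derivative rules (L{y''} = s^2 Y - s·y(0) - y'(0) and L{y'} = sY - y(0), with y(0) = -2, y'(0) = 0) turn the left side into (s^2 + 6*s - 4)Y - (-2*s - 12).
The right side is L{sin(8*t)} = 8/(s^2 + 64).
So (s^2 + 6*s - 4)Y = 8/(s^2 + 64) + (-2*s - 12).
Isolate Y and clear denominators.

Y(s) = (-2*s^3 - 12*s^2 - 128*s - 760)/(s^4 + 6*s^3 + 60*s^2 + 384*s - 256)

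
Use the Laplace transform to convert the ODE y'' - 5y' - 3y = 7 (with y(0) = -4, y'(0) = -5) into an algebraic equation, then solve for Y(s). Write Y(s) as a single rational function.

Apply the Laplace transform to the equation.
Using L{y''} = s^2 Y - s·y(0) - y'(0) and L{y'} = sY - y(0), with y(0) = -4, y'(0) = -5, the left side becomes (s^2 - 5*s - 3)Y - (-4*s + 15).
The right side is L{7} = 7/s.
So (s^2 - 5*s - 3)Y = 7/s + (-4*s + 15).
Isolate Y and clear denominators.

Y(s) = (-4*s^2 + 15*s + 7)/(s^3 - 5*s^2 - 3*s)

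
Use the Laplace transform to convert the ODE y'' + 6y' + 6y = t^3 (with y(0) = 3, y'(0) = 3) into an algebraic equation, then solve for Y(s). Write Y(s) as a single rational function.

Transform both sides with L{·}.
Using L{y''} = s^2 Y - s·y(0) - y'(0) and L{y'} = sY - y(0), with y(0) = 3, y'(0) = 3, the left side becomes (s^2 + 6*s + 6)Y - (3*s + 21).
The right side is L{t^3} = 6/s^4.
So (s^2 + 6*s + 6)Y = 6/s^4 + (3*s + 21).
Divide through and combine into a single rational function.

Y(s) = (3*s^5 + 21*s^4 + 6)/(s^6 + 6*s^5 + 6*s^4)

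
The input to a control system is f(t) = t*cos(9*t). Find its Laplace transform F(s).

L{cos(9t)} = s/(s^2 + 81).
Then apply L{t·g(t)} = -d/ds[G(s)] with G(s) = s/(s^2 + 81):
differentiating 1 time and applying the sign gives (s - 9)*(s + 9)/(s^2 + 81)^2.

F(s) = (s - 9)*(s + 9)/(s^2 + 81)^2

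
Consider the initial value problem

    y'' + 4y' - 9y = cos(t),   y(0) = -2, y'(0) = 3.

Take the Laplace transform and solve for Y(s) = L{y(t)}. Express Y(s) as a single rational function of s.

Y(s) = (-2*s^3 - 5*s^2 - s - 5)/(s^4 + 4*s^3 - 8*s^2 + 4*s - 9)

Transform both sides with L{·}.
Using L{y''} = s^2 Y - s·y(0) - y'(0) and L{y'} = sY - y(0), with y(0) = -2, y'(0) = 3, the left side becomes (s^2 + 4*s - 9)Y - (-2*s - 5).
The right side is L{cos(t)} = s/(s^2 + 1).
So (s^2 + 4*s - 9)Y = s/(s^2 + 1) + (-2*s - 5).
Isolate Y and clear denominators.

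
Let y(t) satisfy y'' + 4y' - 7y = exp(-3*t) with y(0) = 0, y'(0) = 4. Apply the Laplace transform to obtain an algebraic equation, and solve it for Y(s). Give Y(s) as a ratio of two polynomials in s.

Y(s) = (4*s + 13)/(s^3 + 7*s^2 + 5*s - 21)

Transform both sides with L{·}.
Using L{y''} = s^2 Y - s·y(0) - y'(0) and L{y'} = sY - y(0), with y(0) = 0, y'(0) = 4, the left side becomes (s^2 + 4*s - 7)Y - (4).
The right side is L{exp(-3*t)} = 1/(s + 3).
So (s^2 + 4*s - 7)Y = 1/(s + 3) + (4).
Isolate Y and clear denominators.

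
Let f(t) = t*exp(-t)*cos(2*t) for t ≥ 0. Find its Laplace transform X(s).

L{cos(2t)} = s/(s^2 + 4).
Multiplying by e^(-t) shifts s → s + 1, so L{exp(-t)*cos(2*t)} = (s + 1)/((s + 1)^2 + 4).
Then apply L{t·g(t)} = -d/ds[G(s)] with G(s) = (s + 1)/((s + 1)^2 + 4):
differentiating 1 time and applying the sign gives (s - 1)*(s + 3)/(s^2 + 2*s + 5)^2.

X(s) = (s - 1)*(s + 3)/(s^2 + 2*s + 5)^2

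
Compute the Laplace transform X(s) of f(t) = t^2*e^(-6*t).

X(s) = 2/(s + 6)^3

L{e^(-6t)} = 1/(s + 6).
Then apply L{t^2·g(t)} = (-1)^2 d^2/ds^2[G(s)] with G(s) = 1/(s + 6):
differentiating 2 times and applying the sign gives 2/(s + 6)^3.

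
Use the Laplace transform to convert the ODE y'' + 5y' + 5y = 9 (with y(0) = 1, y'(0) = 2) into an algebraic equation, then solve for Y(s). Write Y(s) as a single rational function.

Y(s) = (s^2 + 7*s + 9)/(s^3 + 5*s^2 + 5*s)

Apply the Laplace transform to the equation.
With L{y''} = s^2 Y - s·y(0) - y'(0) and L{y'} = sY - y(0), with y(0) = 1, y'(0) = 2: the LHS transforms to (s^2 + 5*s + 5)Y - (s + 7).
The right side is L{9} = 9/s.
So (s^2 + 5*s + 5)Y = 9/s + (s + 7).
Divide through and combine into a single rational function.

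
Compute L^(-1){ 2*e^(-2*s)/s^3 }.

The factor e^(-2s) signals a time shift by c = 2 (second shifting theorem).
L{t^2} = 2!/s^3 = 2/s^3, so L^-1{2/s^3} = t^2.
Hence the inverse is u(t - 2) times that function evaluated at t - 2.

Heaviside(t - 2)*((t - 2)^2)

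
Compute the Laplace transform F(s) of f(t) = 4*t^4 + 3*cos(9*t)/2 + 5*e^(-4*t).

The transform is linear, so treat each term independently.
(3/2)·[L{cos(9t)} = s/(s^2 + 81)]; (5)·[L{e^(-4t)} = 1/(s + 4)]; (4)·[L{t^4} = 4!/s^5 = 24/s^5].

F(s) = 3*s/(2*(s^2 + 81)) + 5/(s + 4) + 96/s^5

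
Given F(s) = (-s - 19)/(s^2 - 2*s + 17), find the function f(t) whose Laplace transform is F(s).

Complete the square in the denominator: s^2 - 2*s + 17 = (s - 1)^2 + 4^2.
Split the numerator to match: -s - 19 = -1·(s - 1) - 5·4.
Invert each term: -1·(s - 1)/((s - 1)^2 + 16) ↔ -e^(t)cos(4t); -5·4/((s - 1)^2 + 16) ↔ -5e^(t)sin(4t).

f(t) = -5*exp(t)*sin(4*t) - exp(t)*cos(4*t)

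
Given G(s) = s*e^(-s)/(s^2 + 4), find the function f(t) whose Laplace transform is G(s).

The factor e^(-s) signals a time shift by c = 1 (second shifting theorem).
L{cos(2t)} = s/(s^2 + 4), so L^-1{s/(s^2 + 4)} = cos(2*t).
Hence the inverse is u(t - 1) times that function evaluated at t - 1.

f(t) = Heaviside(t - 1)*(cos(2*t - 2))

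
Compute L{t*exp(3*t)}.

(s - 3)^(-2)

L{t} = 1!/s^2 = 1/s^2.
By the first shifting theorem, multiplying by e^(3t) replaces s with s - 3.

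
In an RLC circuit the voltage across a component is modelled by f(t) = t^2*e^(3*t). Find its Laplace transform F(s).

F(s) = 2/(s - 3)^3

L{e^(3t)} = 1/(s - 3).
Then apply L{t^2·g(t)} = (-1)^2 d^2/ds^2[G(s)] with G(s) = 1/(s - 3):
differentiating 2 times and applying the sign gives 2/(s - 3)^3.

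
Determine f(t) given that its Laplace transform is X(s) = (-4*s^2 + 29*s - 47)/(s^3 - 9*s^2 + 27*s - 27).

f(t) = 2*t^2*exp(3*t) + 5*t*exp(3*t) - 4*exp(3*t)

Factor the denominator: s^3 - 9*s^2 + 27*s - 27 = (s - 3)^3.
Partial fraction decomposition gives [-4/(s - 3)] + [5/(s - 3)^2] + [4/(s - 3)^3].
Invert each term: -4/(s - 3) ↔ -4e^(3t); 5/(s - 3)^2 ↔ 5t·e^(3t); 4/(s - 3)^3 ↔ (2)t^2·e^(3t).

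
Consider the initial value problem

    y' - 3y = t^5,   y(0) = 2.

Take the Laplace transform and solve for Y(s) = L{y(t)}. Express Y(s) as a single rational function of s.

Laplace-transform each side.
With L{y'} = sY - y(0) = sY - 2: the LHS transforms to (s - 3)Y - (2).
The right side is L{t^5} = 120/s^6.
So (s - 3)Y = 120/s^6 + (2).
Solve for Y(s) and write it as one ratio of polynomials.

Y(s) = (2*s^6 + 120)/(s^7 - 3*s^6)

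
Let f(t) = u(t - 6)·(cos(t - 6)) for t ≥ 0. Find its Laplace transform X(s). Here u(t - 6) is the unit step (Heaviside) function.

By the second shifting theorem, L{u(t - c)·g(t - c)} = e^(-cs)·G(s) with c = 6 and G(s) = L{g(t)}.
L{cos(t)} = s/(s^2 + 1).

X(s) = s*exp(-6*s)/(s^2 + 1)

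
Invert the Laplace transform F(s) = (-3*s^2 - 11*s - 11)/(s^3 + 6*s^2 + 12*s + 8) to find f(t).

f(t) = -t^2*exp(-2*t)/2 + t*exp(-2*t) - 3*exp(-2*t)

Factor the denominator: s^3 + 6*s^2 + 12*s + 8 = (s + 2)^3.
Partial fraction decomposition gives [-3/(s + 2)] + [(s + 2)^(-2)] + [-1/(s + 2)^3].
Invert each term: -3/(s + 2) ↔ -3e^(-2t); 1/(s + 2)^2 ↔ t·e^(-2t); -1/(s + 2)^3 ↔ (-1/2)t^2·e^(-2t).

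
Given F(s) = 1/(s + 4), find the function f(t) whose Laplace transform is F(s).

Since L{e^(-4t)} = 1/(s + 4), the inverse is e^(-4*t).

f(t) = exp(-4*t)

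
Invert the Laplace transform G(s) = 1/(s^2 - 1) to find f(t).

f(t) = sinh(t)

Since L{sinh(t)} = 1/(s^2 - 1), the inverse is sinh(t).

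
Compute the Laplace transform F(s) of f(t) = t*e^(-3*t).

L{e^(-3t)} = 1/(s + 3).
Then apply L{t·g(t)} = -d/ds[G(s)] with G(s) = 1/(s + 3):
differentiating 1 time and applying the sign gives (s + 3)^(-2).

F(s) = (s + 3)^(-2)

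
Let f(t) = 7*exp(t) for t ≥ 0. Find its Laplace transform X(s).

L{7} = 7/s.
By the first shifting theorem, multiplying by e^(t) replaces s with s - 1.

X(s) = 7/(s - 1)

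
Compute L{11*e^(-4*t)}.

11/(s + 4)

L{11} = 11/s.
By the first shifting theorem, multiplying by e^(-4t) replaces s with s + 4.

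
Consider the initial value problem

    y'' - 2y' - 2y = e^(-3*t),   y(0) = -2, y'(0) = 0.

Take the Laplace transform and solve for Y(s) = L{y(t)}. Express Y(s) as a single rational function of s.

Transform both sides with L{·}.
Using L{y''} = s^2 Y - s·y(0) - y'(0) and L{y'} = sY - y(0), with y(0) = -2, y'(0) = 0, the left side becomes (s^2 - 2*s - 2)Y - (-2*s + 4).
The right side is L{e^(-3*t)} = 1/(s + 3).
So (s^2 - 2*s - 2)Y = 1/(s + 3) + (-2*s + 4).
Divide through and combine into a single rational function.

Y(s) = (-2*s^2 - 2*s + 13)/(s^3 + s^2 - 8*s - 6)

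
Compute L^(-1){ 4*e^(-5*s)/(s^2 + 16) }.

Heaviside(t - 5)*(sin(4*t - 20))

The factor e^(-5s) signals a time shift by c = 5 (second shifting theorem).
L{sin(4t)} = 4/(s^2 + 16), so L^-1{4/(s^2 + 16)} = sin(4*t).
Hence the inverse is u(t - 5) times that function evaluated at t - 5.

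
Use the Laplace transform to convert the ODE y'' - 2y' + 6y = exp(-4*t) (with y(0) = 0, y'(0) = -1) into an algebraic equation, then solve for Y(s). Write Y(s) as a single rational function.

Laplace-transform each side.
With L{y''} = s^2 Y - s·y(0) - y'(0) and L{y'} = sY - y(0), with y(0) = 0, y'(0) = -1: the LHS transforms to (s^2 - 2*s + 6)Y - (-1).
The right side is L{exp(-4*t)} = 1/(s + 4).
So (s^2 - 2*s + 6)Y = 1/(s + 4) + (-1).
Solve for Y(s) and write it as one ratio of polynomials.

Y(s) = (-s - 3)/(s^3 + 2*s^2 - 2*s + 24)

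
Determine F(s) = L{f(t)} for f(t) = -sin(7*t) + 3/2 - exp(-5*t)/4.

F(s) = -7/(s^2 + 49) - 1/(4*(s + 5)) + 3/(2*s)

Apply the Laplace transform termwise.
L{3/2} = (3/2)/s; (-1)·[L{sin(7t)} = 7/(s^2 + 49)]; (-1/4)·[L{e^(-5t)} = 1/(s + 5)].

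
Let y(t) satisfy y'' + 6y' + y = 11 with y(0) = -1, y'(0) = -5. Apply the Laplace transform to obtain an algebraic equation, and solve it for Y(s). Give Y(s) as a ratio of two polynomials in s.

Laplace-transform each side.
Using L{y''} = s^2 Y - s·y(0) - y'(0) and L{y'} = sY - y(0), with y(0) = -1, y'(0) = -5, the left side becomes (s^2 + 6*s + 1)Y - (-s - 11).
The right side is L{11} = 11/s.
So (s^2 + 6*s + 1)Y = 11/s + (-s - 11).
Solve for Y(s) and write it as one ratio of polynomials.

Y(s) = (-s^2 - 11*s + 11)/(s^3 + 6*s^2 + s)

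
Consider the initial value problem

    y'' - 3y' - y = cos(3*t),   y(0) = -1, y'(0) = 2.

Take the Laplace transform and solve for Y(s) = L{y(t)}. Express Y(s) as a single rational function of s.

Take the Laplace transform of both sides.
The derivative rules (L{y''} = s^2 Y - s·y(0) - y'(0) and L{y'} = sY - y(0), with y(0) = -1, y'(0) = 2) turn the left side into (s^2 - 3*s - 1)Y - (-s + 5).
The right side is L{cos(3*t)} = s/(s^2 + 9).
So (s^2 - 3*s - 1)Y = s/(s^2 + 9) + (-s + 5).
Isolate Y and clear denominators.

Y(s) = (-s^3 + 5*s^2 - 8*s + 45)/(s^4 - 3*s^3 + 8*s^2 - 27*s - 9)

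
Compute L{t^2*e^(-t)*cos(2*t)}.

2*(s + 1)*(s^2 + 2*s - 11)/(s^2 + 2*s + 5)^3

L{cos(2t)} = s/(s^2 + 4).
Multiplying by e^(-t) shifts s → s + 1, so L{e^(-t)*cos(2*t)} = (s + 1)/((s + 1)^2 + 4).
Then apply L{t^2·g(t)} = (-1)^2 d^2/ds^2[G(s)] with G(s) = (s + 1)/((s + 1)^2 + 4):
differentiating 2 times and applying the sign gives 2*(s + 1)*(s^2 + 2*s - 11)/(s^2 + 2*s + 5)^3.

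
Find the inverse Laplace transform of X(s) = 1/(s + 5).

exp(-5*t)

Since L{e^(-5t)} = 1/(s + 5), the inverse is e^(-5*t).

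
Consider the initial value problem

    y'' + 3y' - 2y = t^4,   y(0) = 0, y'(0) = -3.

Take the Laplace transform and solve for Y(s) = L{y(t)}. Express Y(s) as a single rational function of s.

Transform both sides with L{·}.
Using L{y''} = s^2 Y - s·y(0) - y'(0) and L{y'} = sY - y(0), with y(0) = 0, y'(0) = -3, the left side becomes (s^2 + 3*s - 2)Y - (-3).
The right side is L{t^4} = 24/s^5.
So (s^2 + 3*s - 2)Y = 24/s^5 + (-3).
Divide through and combine into a single rational function.

Y(s) = (-3*s^5 + 24)/(s^7 + 3*s^6 - 2*s^5)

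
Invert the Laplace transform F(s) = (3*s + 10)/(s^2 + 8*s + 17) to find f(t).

f(t) = -2*exp(-4*t)*sin(t) + 3*exp(-4*t)*cos(t)

Complete the square in the denominator: s^2 + 8*s + 17 = (s + 4)^2 + 1^2.
Split the numerator to match: 3*s + 10 = 3·(s + 4) - 2·1.
Invert each term: 3·(s + 4)/((s + 4)^2 + 1) ↔ 3e^(-4t)cos(t); -2·1/((s + 4)^2 + 1) ↔ -2e^(-4t)sin(t).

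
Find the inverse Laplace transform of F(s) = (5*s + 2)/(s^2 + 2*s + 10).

-exp(-t)*sin(3*t) + 5*exp(-t)*cos(3*t)

Complete the square in the denominator: s^2 + 2*s + 10 = (s + 1)^2 + 3^2.
Split the numerator to match: 5*s + 2 = 5·(s + 1) - 1·3.
Invert each term: 5·(s + 1)/((s + 1)^2 + 9) ↔ 5e^(-t)cos(3t); -1·3/((s + 1)^2 + 9) ↔ -e^(-t)sin(3t).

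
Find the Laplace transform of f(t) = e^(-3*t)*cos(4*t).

L{cos(4t)} = s/(s^2 + 16).
By the first shifting theorem, multiplying by e^(-3t) replaces s with s + 3.

(s + 3)/((s + 3)^2 + 16)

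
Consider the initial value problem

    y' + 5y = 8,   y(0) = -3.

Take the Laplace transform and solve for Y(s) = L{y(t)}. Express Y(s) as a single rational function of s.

Transform both sides with L{·}.
Using L{y'} = sY - y(0) = sY - (-3), the left side becomes (s + 5)Y - (-3).
The right side is L{8} = 8/s.
So (s + 5)Y = 8/s + (-3).
Isolate Y and clear denominators.

Y(s) = (-3*s + 8)/(s^2 + 5*s)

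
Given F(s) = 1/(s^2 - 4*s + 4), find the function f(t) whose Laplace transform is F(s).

Rewrite the denominator: s^2 - 4*s + 4 = (s - 2)^2.
The form in (s - 2) signals a first-shifting-theorem factor e^(2t).
Since L{t} = 1!/s^2 = 1/s^2, the inverse is t*exp(2*t).

f(t) = t*exp(2*t)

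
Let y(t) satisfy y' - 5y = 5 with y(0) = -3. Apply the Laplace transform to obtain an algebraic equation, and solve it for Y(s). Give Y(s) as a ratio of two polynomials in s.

Y(s) = (-3*s + 5)/(s^2 - 5*s)

Apply the Laplace transform to the equation.
The derivative rules (L{y'} = sY - y(0) = sY - (-3)) turn the left side into (s - 5)Y - (-3).
The right side is L{5} = 5/s.
So (s - 5)Y = 5/s + (-3).
Solve for Y(s) and write it as one ratio of polynomials.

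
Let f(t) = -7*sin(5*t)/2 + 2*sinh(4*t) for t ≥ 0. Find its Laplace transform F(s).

The transform is linear, so treat each term independently.
(-7/2)·[L{sin(5t)} = 5/(s^2 + 25)]; (2)·[L{sinh(4t)} = 4/(s^2 - 16)].

F(s) = -35/(2*(s^2 + 25)) + 8/(s^2 - 16)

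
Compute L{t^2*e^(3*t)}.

2/(s - 3)^3

L{t^2} = 2!/s^3 = 2/s^3.
By the first shifting theorem, multiplying by e^(3t) replaces s with s - 3.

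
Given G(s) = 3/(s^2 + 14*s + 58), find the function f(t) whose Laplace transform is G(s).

Rewrite the denominator: s^2 + 14*s + 58 = (s + 7)^2 + 9.
The form in (s + 7) signals a first-shifting-theorem factor e^(-7t).
Since L{sin(3t)} = 3/(s^2 + 9), the inverse is exp(-7*t)*sin(3*t).

f(t) = exp(-7*t)*sin(3*t)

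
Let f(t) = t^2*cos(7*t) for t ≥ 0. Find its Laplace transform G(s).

L{cos(7t)} = s/(s^2 + 49).
Then apply L{t^2·g(t)} = (-1)^2 d^2/ds^2[H(s)] with H(s) = s/(s^2 + 49):
differentiating 2 times and applying the sign gives 2*s*(s^2 - 147)/(s^2 + 49)^3.

G(s) = 2*s*(s^2 - 147)/(s^2 + 49)^3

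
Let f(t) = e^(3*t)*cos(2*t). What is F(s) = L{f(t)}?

L{cos(2t)} = s/(s^2 + 4).
By the first shifting theorem, multiplying by e^(3t) replaces s with s - 3.

F(s) = (s - 3)/((s - 3)^2 + 4)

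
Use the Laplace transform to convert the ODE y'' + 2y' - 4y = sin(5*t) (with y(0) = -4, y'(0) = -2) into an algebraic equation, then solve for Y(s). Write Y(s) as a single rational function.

Y(s) = (-4*s^3 - 10*s^2 - 100*s - 245)/(s^4 + 2*s^3 + 21*s^2 + 50*s - 100)

Apply the Laplace transform to the equation.
The derivative rules (L{y''} = s^2 Y - s·y(0) - y'(0) and L{y'} = sY - y(0), with y(0) = -4, y'(0) = -2) turn the left side into (s^2 + 2*s - 4)Y - (-4*s - 10).
The right side is L{sin(5*t)} = 5/(s^2 + 25).
So (s^2 + 2*s - 4)Y = 5/(s^2 + 25) + (-4*s - 10).
Divide through and combine into a single rational function.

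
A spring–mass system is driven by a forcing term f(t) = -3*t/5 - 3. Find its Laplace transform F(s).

F(s) = -3/s - 3/(5*s^2)

Apply the Laplace transform termwise.
L{-3} = -3/s; (-3/5)·[L{t} = 1!/s^2 = 1/s^2].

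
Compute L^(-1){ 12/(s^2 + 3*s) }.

Factor the denominator: s^2 + 3*s = s*(s + 3).
Partial fraction decomposition gives [-4/(s + 3)] + [4/s].
Invert each term: -4/(s + 3) ↔ -4e^(-3t); 4/(s - 0) ↔ 4e^(0t).

4 - 4*exp(-3*t)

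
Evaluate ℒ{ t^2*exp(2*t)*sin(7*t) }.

L{sin(7t)} = 7/(s^2 + 49).
Multiplying by e^(2t) shifts s → s - 2, so L{exp(2*t)*sin(7*t)} = 7/((s - 2)^2 + 49).
Then apply L{t^2·g(t)} = (-1)^2 d^2/ds^2[G(s)] with G(s) = 7/((s - 2)^2 + 49):
differentiating 2 times and applying the sign gives 14*(3*s^2 - 12*s - 37)/(s^2 - 4*s + 53)^3.

14*(3*s^2 - 12*s - 37)/(s^2 - 4*s + 53)^3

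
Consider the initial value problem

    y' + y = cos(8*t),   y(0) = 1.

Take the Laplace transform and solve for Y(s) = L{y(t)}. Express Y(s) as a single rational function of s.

Y(s) = (s^2 + s + 64)/(s^3 + s^2 + 64*s + 64)

Laplace-transform each side.
The derivative rules (L{y'} = sY - y(0) = sY - 1) turn the left side into (s + 1)Y - (1).
The right side is L{cos(8*t)} = s/(s^2 + 64).
So (s + 1)Y = s/(s^2 + 64) + (1).
Divide through and combine into a single rational function.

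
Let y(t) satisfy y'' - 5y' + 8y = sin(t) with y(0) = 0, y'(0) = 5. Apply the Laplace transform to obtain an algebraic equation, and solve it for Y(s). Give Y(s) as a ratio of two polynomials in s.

Y(s) = (5*s^2 + 6)/(s^4 - 5*s^3 + 9*s^2 - 5*s + 8)

Apply the Laplace transform to the equation.
With L{y''} = s^2 Y - s·y(0) - y'(0) and L{y'} = sY - y(0), with y(0) = 0, y'(0) = 5: the LHS transforms to (s^2 - 5*s + 8)Y - (5).
The right side is L{sin(t)} = 1/(s^2 + 1).
So (s^2 - 5*s + 8)Y = 1/(s^2 + 1) + (5).
Isolate Y and clear denominators.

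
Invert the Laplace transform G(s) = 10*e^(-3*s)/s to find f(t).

The factor e^(-3s) signals a time shift by c = 3 (second shifting theorem).
L{10} = 10/s, so L^-1{10/s} = 10.
Hence the inverse is u(t - 3) times that function evaluated at t - 3.

f(t) = Heaviside(t - 3)*(10)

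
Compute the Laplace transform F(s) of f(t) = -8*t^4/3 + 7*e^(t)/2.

F(s) = 7/(2*(s - 1)) - 64/s^5

Apply the Laplace transform termwise.
(7/2)·[L{e^(t)} = 1/(s - 1)]; (-8/3)·[L{t^4} = 4!/s^5 = 24/s^5].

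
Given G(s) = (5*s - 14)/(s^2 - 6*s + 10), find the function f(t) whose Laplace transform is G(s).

f(t) = exp(3*t)*sin(t) + 5*exp(3*t)*cos(t)

Complete the square in the denominator: s^2 - 6*s + 10 = (s - 3)^2 + 1^2.
Split the numerator to match: 5*s - 14 = 5·(s - 3) + 1·1.
Invert each term: 5·(s - 3)/((s - 3)^2 + 1) ↔ 5e^(3t)cos(t); 1·1/((s - 3)^2 + 1) ↔ e^(3t)sin(t).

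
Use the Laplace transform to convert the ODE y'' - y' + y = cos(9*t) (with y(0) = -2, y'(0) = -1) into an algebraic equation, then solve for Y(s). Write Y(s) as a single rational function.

Y(s) = (-2*s^3 + s^2 - 161*s + 81)/(s^4 - s^3 + 82*s^2 - 81*s + 81)

Apply the Laplace transform to the equation.
Using L{y''} = s^2 Y - s·y(0) - y'(0) and L{y'} = sY - y(0), with y(0) = -2, y'(0) = -1, the left side becomes (s^2 - s + 1)Y - (-2*s + 1).
The right side is L{cos(9*t)} = s/(s^2 + 81).
So (s^2 - s + 1)Y = s/(s^2 + 81) + (-2*s + 1).
Isolate Y and clear denominators.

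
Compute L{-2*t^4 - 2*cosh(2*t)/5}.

Apply the Laplace transform termwise.
(-2/5)·[L{cosh(2t)} = s/(s^2 - 4)]; (-2)·[L{t^4} = 4!/s^5 = 24/s^5].

-2*s/(5*(s^2 - 4)) - 48/s^5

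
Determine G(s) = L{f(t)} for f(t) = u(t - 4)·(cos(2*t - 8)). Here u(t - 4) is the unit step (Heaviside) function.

By the second shifting theorem, L{u(t - c)·g(t - c)} = e^(-cs)·H(s) with c = 4 and H(s) = L{g(t)}.
L{cos(2t)} = s/(s^2 + 4).

G(s) = s*exp(-4*s)/(s^2 + 4)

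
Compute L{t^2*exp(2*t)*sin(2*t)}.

4*(3*s^2 - 12*s + 8)/(s^2 - 4*s + 8)^3

L{sin(2t)} = 2/(s^2 + 4).
Multiplying by e^(2t) shifts s → s - 2, so L{exp(2*t)*sin(2*t)} = 2/((s - 2)^2 + 4).
Then apply L{t^2·g(t)} = (-1)^2 d^2/ds^2[G(s)] with G(s) = 2/((s - 2)^2 + 4):
differentiating 2 times and applying the sign gives 4*(3*s^2 - 12*s + 8)/(s^2 - 4*s + 8)^3.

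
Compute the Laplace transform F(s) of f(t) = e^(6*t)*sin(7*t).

F(s) = 7/((s - 6)^2 + 49)

L{sin(7t)} = 7/(s^2 + 49).
By the first shifting theorem, multiplying by e^(6t) replaces s with s - 6.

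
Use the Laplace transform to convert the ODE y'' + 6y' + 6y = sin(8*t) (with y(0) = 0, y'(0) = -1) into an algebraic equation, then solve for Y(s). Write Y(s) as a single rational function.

Apply the Laplace transform to the equation.
With L{y''} = s^2 Y - s·y(0) - y'(0) and L{y'} = sY - y(0), with y(0) = 0, y'(0) = -1: the LHS transforms to (s^2 + 6*s + 6)Y - (-1).
The right side is L{sin(8*t)} = 8/(s^2 + 64).
So (s^2 + 6*s + 6)Y = 8/(s^2 + 64) + (-1).
Solve for Y(s) and write it as one ratio of polynomials.

Y(s) = (-s^2 - 56)/(s^4 + 6*s^3 + 70*s^2 + 384*s + 384)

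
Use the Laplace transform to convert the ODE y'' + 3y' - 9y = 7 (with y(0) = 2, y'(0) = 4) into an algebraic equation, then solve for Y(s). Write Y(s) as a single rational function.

Y(s) = (2*s^2 + 10*s + 7)/(s^3 + 3*s^2 - 9*s)

Take the Laplace transform of both sides.
With L{y''} = s^2 Y - s·y(0) - y'(0) and L{y'} = sY - y(0), with y(0) = 2, y'(0) = 4: the LHS transforms to (s^2 + 3*s - 9)Y - (2*s + 10).
The right side is L{7} = 7/s.
So (s^2 + 3*s - 9)Y = 7/s + (2*s + 10).
Solve for Y(s) and write it as one ratio of polynomials.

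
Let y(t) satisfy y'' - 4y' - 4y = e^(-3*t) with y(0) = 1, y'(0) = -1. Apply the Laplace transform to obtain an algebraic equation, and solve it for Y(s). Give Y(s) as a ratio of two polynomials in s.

Apply the Laplace transform to the equation.
The derivative rules (L{y''} = s^2 Y - s·y(0) - y'(0) and L{y'} = sY - y(0), with y(0) = 1, y'(0) = -1) turn the left side into (s^2 - 4*s - 4)Y - (s - 5).
The right side is L{e^(-3*t)} = 1/(s + 3).
So (s^2 - 4*s - 4)Y = 1/(s + 3) + (s - 5).
Isolate Y and clear denominators.

Y(s) = (s^2 - 2*s - 14)/(s^3 - s^2 - 16*s - 12)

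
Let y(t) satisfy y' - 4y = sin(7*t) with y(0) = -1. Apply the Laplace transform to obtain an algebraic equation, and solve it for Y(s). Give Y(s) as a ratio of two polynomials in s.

Laplace-transform each side.
The derivative rules (L{y'} = sY - y(0) = sY - (-1)) turn the left side into (s - 4)Y - (-1).
The right side is L{sin(7*t)} = 7/(s^2 + 49).
So (s - 4)Y = 7/(s^2 + 49) + (-1).
Isolate Y and clear denominators.

Y(s) = (-s^2 - 42)/(s^3 - 4*s^2 + 49*s - 196)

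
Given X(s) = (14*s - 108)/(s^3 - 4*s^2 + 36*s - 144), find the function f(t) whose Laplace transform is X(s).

f(t) = -exp(4*t) + 3*sin(6*t) + cos(6*t)

Factor the denominator: s^3 - 4*s^2 + 36*s - 144 = (s - 4)*(s^2 + 36).
Partial fraction decomposition gives [-1/(s - 4)] + [s/(s^2 + 36)] + [18/(s^2 + 36)].
Invert each term: -1/(s - 4) ↔ -e^(4t); 1·s/(s^2 + 36) ↔ cos(6t); 3·6/(s^2 + 36) ↔ 3sin(6t).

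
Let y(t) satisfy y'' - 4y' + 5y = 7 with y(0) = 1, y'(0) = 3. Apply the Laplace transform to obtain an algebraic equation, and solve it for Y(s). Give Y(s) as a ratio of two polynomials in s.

Y(s) = (s^2 - s + 7)/(s^3 - 4*s^2 + 5*s)

Apply the Laplace transform to the equation.
Using L{y''} = s^2 Y - s·y(0) - y'(0) and L{y'} = sY - y(0), with y(0) = 1, y'(0) = 3, the left side becomes (s^2 - 4*s + 5)Y - (s - 1).
The right side is L{7} = 7/s.
So (s^2 - 4*s + 5)Y = 7/s + (s - 1).
Isolate Y and clear denominators.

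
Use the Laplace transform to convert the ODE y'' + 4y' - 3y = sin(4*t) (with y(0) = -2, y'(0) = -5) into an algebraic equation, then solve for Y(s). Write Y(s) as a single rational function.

Y(s) = (-2*s^3 - 13*s^2 - 32*s - 204)/(s^4 + 4*s^3 + 13*s^2 + 64*s - 48)

Laplace-transform each side.
With L{y''} = s^2 Y - s·y(0) - y'(0) and L{y'} = sY - y(0), with y(0) = -2, y'(0) = -5: the LHS transforms to (s^2 + 4*s - 3)Y - (-2*s - 13).
The right side is L{sin(4*t)} = 4/(s^2 + 16).
So (s^2 + 4*s - 3)Y = 4/(s^2 + 16) + (-2*s - 13).
Isolate Y and clear denominators.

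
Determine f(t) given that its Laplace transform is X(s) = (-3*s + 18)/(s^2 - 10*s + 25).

f(t) = 3*t*exp(5*t) - 3*exp(5*t)

Factor the denominator: s^2 - 10*s + 25 = (s - 5)^2.
Partial fraction decomposition gives [-3/(s - 5)] + [3/(s - 5)^2].
Invert each term: -3/(s - 5) ↔ -3e^(5t); 3/(s - 5)^2 ↔ 3t·e^(5t).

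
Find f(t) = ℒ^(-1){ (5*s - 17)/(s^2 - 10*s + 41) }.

Complete the square in the denominator: s^2 - 10*s + 41 = (s - 5)^2 + 4^2.
Split the numerator to match: 5*s - 17 = 5·(s - 5) + 2·4.
Invert each term: 5·(s - 5)/((s - 5)^2 + 16) ↔ 5e^(5t)cos(4t); 2·4/((s - 5)^2 + 16) ↔ 2e^(5t)sin(4t).

f(t) = 2*exp(5*t)*sin(4*t) + 5*exp(5*t)*cos(4*t)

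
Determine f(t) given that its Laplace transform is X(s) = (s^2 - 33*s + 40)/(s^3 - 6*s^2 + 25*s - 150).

f(t) = -2*exp(6*t) - 3*sin(5*t) + 3*cos(5*t)

Factor the denominator: s^3 - 6*s^2 + 25*s - 150 = (s - 6)*(s^2 + 25).
Partial fraction decomposition gives [-2/(s - 6)] + [3*s/(s^2 + 25)] + [-15/(s^2 + 25)].
Invert each term: -2/(s - 6) ↔ -2e^(6t); 3·s/(s^2 + 25) ↔ 3cos(5t); -3·5/(s^2 + 25) ↔ -3sin(5t).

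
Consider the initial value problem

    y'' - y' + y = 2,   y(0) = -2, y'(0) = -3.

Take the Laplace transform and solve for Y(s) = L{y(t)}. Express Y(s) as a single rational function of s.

Apply the Laplace transform to the equation.
Using L{y''} = s^2 Y - s·y(0) - y'(0) and L{y'} = sY - y(0), with y(0) = -2, y'(0) = -3, the left side becomes (s^2 - s + 1)Y - (-2*s - 1).
The right side is L{2} = 2/s.
So (s^2 - s + 1)Y = 2/s + (-2*s - 1).
Solve for Y(s) and write it as one ratio of polynomials.

Y(s) = (-2*s^2 - s + 2)/(s^3 - s^2 + s)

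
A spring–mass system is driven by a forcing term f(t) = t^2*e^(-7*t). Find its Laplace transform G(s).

L{e^(-7t)} = 1/(s + 7).
Then apply L{t^2·g(t)} = (-1)^2 d^2/ds^2[H(s)] with H(s) = 1/(s + 7):
differentiating 2 times and applying the sign gives 2/(s + 7)^3.

G(s) = 2/(s + 7)^3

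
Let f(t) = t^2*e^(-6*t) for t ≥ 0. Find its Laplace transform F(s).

L{e^(-6t)} = 1/(s + 6).
Then apply L{t^2·g(t)} = (-1)^2 d^2/ds^2[G(s)] with G(s) = 1/(s + 6):
differentiating 2 times and applying the sign gives 2/(s + 6)^3.

F(s) = 2/(s + 6)^3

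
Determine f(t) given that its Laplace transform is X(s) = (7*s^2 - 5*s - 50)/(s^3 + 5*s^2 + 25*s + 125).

f(t) = -5*sin(5*t) + 4*cos(5*t) + 3*exp(-5*t)

Factor the denominator: s^3 + 5*s^2 + 25*s + 125 = (s + 5)*(s^2 + 25).
Partial fraction decomposition gives [3/(s + 5)] + [4*s/(s^2 + 25)] + [-25/(s^2 + 25)].
Invert each term: 3/(s + 5) ↔ 3e^(-5t); 4·s/(s^2 + 25) ↔ 4cos(5t); -5·5/(s^2 + 25) ↔ -5sin(5t).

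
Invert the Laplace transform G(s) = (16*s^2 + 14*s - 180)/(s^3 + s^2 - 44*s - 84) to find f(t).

f(t) = 6*exp(7*t) + 4*exp(-2*t) + 6*exp(-6*t)

Factor the denominator: s^3 + s^2 - 44*s - 84 = (s - 7)*(s + 2)*(s + 6).
Partial fraction decomposition gives [4/(s + 2)] + [6/(s - 7)] + [6/(s + 6)].
Invert each term: 4/(s + 2) ↔ 4e^(-2t); 6/(s - 7) ↔ 6e^(7t); 6/(s + 6) ↔ 6e^(-6t).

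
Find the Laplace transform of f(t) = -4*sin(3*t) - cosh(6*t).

-s/(s^2 - 36) - 12/(s^2 + 9)

The transform is linear, so treat each term independently.
(-1)·[L{cosh(6t)} = s/(s^2 - 36)]; (-4)·[L{sin(3t)} = 3/(s^2 + 9)].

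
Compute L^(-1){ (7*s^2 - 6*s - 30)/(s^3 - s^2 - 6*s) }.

Factor the denominator: s^3 - s^2 - 6*s = s*(s - 3)*(s + 2).
Partial fraction decomposition gives [5/s] + [1/(s - 3)] + [1/(s + 2)].
Invert each term: 5/(s - 0) ↔ 5e^(0t); 1/(s - 3) ↔ e^(3t); 1/(s + 2) ↔ e^(-2t).

exp(3*t) + 5 + exp(-2*t)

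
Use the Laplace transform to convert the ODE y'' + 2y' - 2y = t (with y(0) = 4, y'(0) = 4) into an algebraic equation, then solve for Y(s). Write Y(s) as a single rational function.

Take the Laplace transform of both sides.
With L{y''} = s^2 Y - s·y(0) - y'(0) and L{y'} = sY - y(0), with y(0) = 4, y'(0) = 4: the LHS transforms to (s^2 + 2*s - 2)Y - (4*s + 12).
The right side is L{t} = s^(-2).
So (s^2 + 2*s - 2)Y = s^(-2) + (4*s + 12).
Isolate Y and clear denominators.

Y(s) = (4*s^3 + 12*s^2 + 1)/(s^4 + 2*s^3 - 2*s^2)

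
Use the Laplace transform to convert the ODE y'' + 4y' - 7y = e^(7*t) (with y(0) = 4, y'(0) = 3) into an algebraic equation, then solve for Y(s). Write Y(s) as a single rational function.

Y(s) = (4*s^2 - 9*s - 132)/(s^3 - 3*s^2 - 35*s + 49)

Apply the Laplace transform to the equation.
Using L{y''} = s^2 Y - s·y(0) - y'(0) and L{y'} = sY - y(0), with y(0) = 4, y'(0) = 3, the left side becomes (s^2 + 4*s - 7)Y - (4*s + 19).
The right side is L{e^(7*t)} = 1/(s - 7).
So (s^2 + 4*s - 7)Y = 1/(s - 7) + (4*s + 19).
Isolate Y and clear denominators.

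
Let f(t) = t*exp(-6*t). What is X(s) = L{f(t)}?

L{e^(-6t)} = 1/(s + 6).
Then apply L{t·g(t)} = -d/ds[G(s)] with G(s) = 1/(s + 6):
differentiating 1 time and applying the sign gives (s + 6)^(-2).

X(s) = (s + 6)^(-2)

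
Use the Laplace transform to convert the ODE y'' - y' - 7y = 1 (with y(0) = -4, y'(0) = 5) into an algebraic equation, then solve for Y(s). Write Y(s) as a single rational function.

Laplace-transform each side.
With L{y''} = s^2 Y - s·y(0) - y'(0) and L{y'} = sY - y(0), with y(0) = -4, y'(0) = 5: the LHS transforms to (s^2 - s - 7)Y - (-4*s + 9).
The right side is L{1} = 1/s.
So (s^2 - s - 7)Y = 1/s + (-4*s + 9).
Divide through and combine into a single rational function.

Y(s) = (-4*s^2 + 9*s + 1)/(s^3 - s^2 - 7*s)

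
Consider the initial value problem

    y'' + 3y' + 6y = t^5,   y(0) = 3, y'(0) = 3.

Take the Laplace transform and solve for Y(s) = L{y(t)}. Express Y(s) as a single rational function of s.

Take the Laplace transform of both sides.
Using L{y''} = s^2 Y - s·y(0) - y'(0) and L{y'} = sY - y(0), with y(0) = 3, y'(0) = 3, the left side becomes (s^2 + 3*s + 6)Y - (3*s + 12).
The right side is L{t^5} = 120/s^6.
So (s^2 + 3*s + 6)Y = 120/s^6 + (3*s + 12).
Divide through and combine into a single rational function.

Y(s) = (3*s^7 + 12*s^6 + 120)/(s^8 + 3*s^7 + 6*s^6)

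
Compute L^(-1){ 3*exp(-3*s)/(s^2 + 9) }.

The factor e^(-3s) signals a time shift by c = 3 (second shifting theorem).
L{sin(3t)} = 3/(s^2 + 9), so L^-1{3/(s^2 + 9)} = sin(3*t).
Hence the inverse is u(t - 3) times that function evaluated at t - 3.

Heaviside(t - 3)*(sin(3*t - 9))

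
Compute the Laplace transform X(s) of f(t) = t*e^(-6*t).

X(s) = (s + 6)^(-2)

L{t} = 1!/s^2 = 1/s^2.
By the first shifting theorem, multiplying by e^(-6t) replaces s with s + 6.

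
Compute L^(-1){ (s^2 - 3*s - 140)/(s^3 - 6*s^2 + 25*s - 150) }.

Factor the denominator: s^3 - 6*s^2 + 25*s - 150 = (s - 6)*(s^2 + 25).
Partial fraction decomposition gives [-2/(s - 6)] + [3*s/(s^2 + 25)] + [15/(s^2 + 25)].
Invert each term: -2/(s - 6) ↔ -2e^(6t); 3·s/(s^2 + 25) ↔ 3cos(5t); 3·5/(s^2 + 25) ↔ 3sin(5t).

-2*exp(6*t) + 3*sin(5*t) + 3*cos(5*t)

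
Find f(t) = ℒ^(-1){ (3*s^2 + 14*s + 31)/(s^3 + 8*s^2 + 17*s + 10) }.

f(t) = 5*exp(-t) - 5*exp(-2*t) + 3*exp(-5*t)

Factor the denominator: s^3 + 8*s^2 + 17*s + 10 = (s + 1)*(s + 2)*(s + 5).
Partial fraction decomposition gives [-5/(s + 2)] + [5/(s + 1)] + [3/(s + 5)].
Invert each term: -5/(s + 2) ↔ -5e^(-2t); 5/(s + 1) ↔ 5e^(-t); 3/(s + 5) ↔ 3e^(-5t).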